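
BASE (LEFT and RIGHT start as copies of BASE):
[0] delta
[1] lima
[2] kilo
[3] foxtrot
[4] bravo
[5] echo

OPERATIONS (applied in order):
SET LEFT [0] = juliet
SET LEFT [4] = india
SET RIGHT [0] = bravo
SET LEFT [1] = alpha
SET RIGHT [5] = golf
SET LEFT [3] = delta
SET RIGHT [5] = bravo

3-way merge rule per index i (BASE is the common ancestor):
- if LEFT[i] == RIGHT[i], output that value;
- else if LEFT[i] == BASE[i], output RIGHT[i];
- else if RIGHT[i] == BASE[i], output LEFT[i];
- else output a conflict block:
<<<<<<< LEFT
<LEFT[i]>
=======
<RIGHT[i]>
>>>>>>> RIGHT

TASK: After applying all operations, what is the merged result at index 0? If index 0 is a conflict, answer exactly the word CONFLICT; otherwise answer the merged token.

Final LEFT:  [juliet, alpha, kilo, delta, india, echo]
Final RIGHT: [bravo, lima, kilo, foxtrot, bravo, bravo]
i=0: BASE=delta L=juliet R=bravo all differ -> CONFLICT
i=1: L=alpha, R=lima=BASE -> take LEFT -> alpha
i=2: L=kilo R=kilo -> agree -> kilo
i=3: L=delta, R=foxtrot=BASE -> take LEFT -> delta
i=4: L=india, R=bravo=BASE -> take LEFT -> india
i=5: L=echo=BASE, R=bravo -> take RIGHT -> bravo
Index 0 -> CONFLICT

Answer: CONFLICT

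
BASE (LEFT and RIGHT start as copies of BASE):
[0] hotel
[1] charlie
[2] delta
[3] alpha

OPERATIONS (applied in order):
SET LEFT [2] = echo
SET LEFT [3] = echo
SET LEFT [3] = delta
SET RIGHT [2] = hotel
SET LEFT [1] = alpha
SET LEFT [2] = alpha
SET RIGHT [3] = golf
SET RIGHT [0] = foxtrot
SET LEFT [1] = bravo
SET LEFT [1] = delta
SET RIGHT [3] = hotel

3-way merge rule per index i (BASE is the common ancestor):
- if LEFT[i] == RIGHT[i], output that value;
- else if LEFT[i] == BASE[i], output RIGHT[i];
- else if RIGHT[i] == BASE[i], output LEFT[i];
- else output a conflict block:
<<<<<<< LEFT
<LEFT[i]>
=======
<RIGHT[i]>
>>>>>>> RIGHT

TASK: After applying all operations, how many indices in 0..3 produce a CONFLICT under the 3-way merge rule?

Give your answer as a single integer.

Final LEFT:  [hotel, delta, alpha, delta]
Final RIGHT: [foxtrot, charlie, hotel, hotel]
i=0: L=hotel=BASE, R=foxtrot -> take RIGHT -> foxtrot
i=1: L=delta, R=charlie=BASE -> take LEFT -> delta
i=2: BASE=delta L=alpha R=hotel all differ -> CONFLICT
i=3: BASE=alpha L=delta R=hotel all differ -> CONFLICT
Conflict count: 2

Answer: 2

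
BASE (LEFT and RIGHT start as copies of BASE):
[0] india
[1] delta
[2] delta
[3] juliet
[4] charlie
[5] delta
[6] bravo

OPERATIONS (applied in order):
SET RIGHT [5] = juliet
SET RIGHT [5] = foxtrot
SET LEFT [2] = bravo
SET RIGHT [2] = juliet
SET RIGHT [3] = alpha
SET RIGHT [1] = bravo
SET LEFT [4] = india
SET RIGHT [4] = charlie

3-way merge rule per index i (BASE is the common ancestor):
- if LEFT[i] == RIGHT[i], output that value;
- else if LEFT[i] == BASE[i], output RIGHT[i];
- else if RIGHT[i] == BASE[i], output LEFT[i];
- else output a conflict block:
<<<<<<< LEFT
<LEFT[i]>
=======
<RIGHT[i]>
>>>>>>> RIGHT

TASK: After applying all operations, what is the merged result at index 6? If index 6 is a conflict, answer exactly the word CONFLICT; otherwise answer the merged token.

Final LEFT:  [india, delta, bravo, juliet, india, delta, bravo]
Final RIGHT: [india, bravo, juliet, alpha, charlie, foxtrot, bravo]
i=0: L=india R=india -> agree -> india
i=1: L=delta=BASE, R=bravo -> take RIGHT -> bravo
i=2: BASE=delta L=bravo R=juliet all differ -> CONFLICT
i=3: L=juliet=BASE, R=alpha -> take RIGHT -> alpha
i=4: L=india, R=charlie=BASE -> take LEFT -> india
i=5: L=delta=BASE, R=foxtrot -> take RIGHT -> foxtrot
i=6: L=bravo R=bravo -> agree -> bravo
Index 6 -> bravo

Answer: bravo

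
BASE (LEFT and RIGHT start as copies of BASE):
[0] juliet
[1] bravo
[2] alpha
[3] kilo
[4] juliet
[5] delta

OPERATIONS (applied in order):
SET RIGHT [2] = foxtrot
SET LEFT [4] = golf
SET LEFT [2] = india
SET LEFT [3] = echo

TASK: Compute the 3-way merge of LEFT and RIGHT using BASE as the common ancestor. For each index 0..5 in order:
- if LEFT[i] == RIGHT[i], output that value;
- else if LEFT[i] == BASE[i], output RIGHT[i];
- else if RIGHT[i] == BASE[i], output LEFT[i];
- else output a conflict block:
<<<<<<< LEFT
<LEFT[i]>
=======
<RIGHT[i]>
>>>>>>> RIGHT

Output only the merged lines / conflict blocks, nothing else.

Final LEFT:  [juliet, bravo, india, echo, golf, delta]
Final RIGHT: [juliet, bravo, foxtrot, kilo, juliet, delta]
i=0: L=juliet R=juliet -> agree -> juliet
i=1: L=bravo R=bravo -> agree -> bravo
i=2: BASE=alpha L=india R=foxtrot all differ -> CONFLICT
i=3: L=echo, R=kilo=BASE -> take LEFT -> echo
i=4: L=golf, R=juliet=BASE -> take LEFT -> golf
i=5: L=delta R=delta -> agree -> delta

Answer: juliet
bravo
<<<<<<< LEFT
india
=======
foxtrot
>>>>>>> RIGHT
echo
golf
delta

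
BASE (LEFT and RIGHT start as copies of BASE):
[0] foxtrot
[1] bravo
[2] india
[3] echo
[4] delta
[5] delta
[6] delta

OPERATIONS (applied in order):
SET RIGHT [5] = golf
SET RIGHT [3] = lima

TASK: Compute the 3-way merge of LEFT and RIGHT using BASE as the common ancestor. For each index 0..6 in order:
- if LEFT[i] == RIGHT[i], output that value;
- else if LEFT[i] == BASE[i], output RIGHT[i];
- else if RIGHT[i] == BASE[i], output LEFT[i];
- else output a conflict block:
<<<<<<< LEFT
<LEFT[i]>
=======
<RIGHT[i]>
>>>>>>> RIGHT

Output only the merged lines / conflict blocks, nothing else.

Final LEFT:  [foxtrot, bravo, india, echo, delta, delta, delta]
Final RIGHT: [foxtrot, bravo, india, lima, delta, golf, delta]
i=0: L=foxtrot R=foxtrot -> agree -> foxtrot
i=1: L=bravo R=bravo -> agree -> bravo
i=2: L=india R=india -> agree -> india
i=3: L=echo=BASE, R=lima -> take RIGHT -> lima
i=4: L=delta R=delta -> agree -> delta
i=5: L=delta=BASE, R=golf -> take RIGHT -> golf
i=6: L=delta R=delta -> agree -> delta

Answer: foxtrot
bravo
india
lima
delta
golf
delta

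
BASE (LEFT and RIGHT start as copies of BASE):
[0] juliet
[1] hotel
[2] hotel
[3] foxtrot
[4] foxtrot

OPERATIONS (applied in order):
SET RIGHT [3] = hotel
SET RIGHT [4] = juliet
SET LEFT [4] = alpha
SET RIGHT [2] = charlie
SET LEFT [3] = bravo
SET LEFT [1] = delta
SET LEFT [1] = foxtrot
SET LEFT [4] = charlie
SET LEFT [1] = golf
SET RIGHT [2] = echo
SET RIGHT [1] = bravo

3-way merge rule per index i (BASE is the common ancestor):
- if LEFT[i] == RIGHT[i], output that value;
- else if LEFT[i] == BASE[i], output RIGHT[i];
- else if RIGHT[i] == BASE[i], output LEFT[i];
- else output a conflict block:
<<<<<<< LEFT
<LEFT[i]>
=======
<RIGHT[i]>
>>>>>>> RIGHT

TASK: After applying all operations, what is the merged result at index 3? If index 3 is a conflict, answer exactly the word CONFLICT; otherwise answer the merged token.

Answer: CONFLICT

Derivation:
Final LEFT:  [juliet, golf, hotel, bravo, charlie]
Final RIGHT: [juliet, bravo, echo, hotel, juliet]
i=0: L=juliet R=juliet -> agree -> juliet
i=1: BASE=hotel L=golf R=bravo all differ -> CONFLICT
i=2: L=hotel=BASE, R=echo -> take RIGHT -> echo
i=3: BASE=foxtrot L=bravo R=hotel all differ -> CONFLICT
i=4: BASE=foxtrot L=charlie R=juliet all differ -> CONFLICT
Index 3 -> CONFLICT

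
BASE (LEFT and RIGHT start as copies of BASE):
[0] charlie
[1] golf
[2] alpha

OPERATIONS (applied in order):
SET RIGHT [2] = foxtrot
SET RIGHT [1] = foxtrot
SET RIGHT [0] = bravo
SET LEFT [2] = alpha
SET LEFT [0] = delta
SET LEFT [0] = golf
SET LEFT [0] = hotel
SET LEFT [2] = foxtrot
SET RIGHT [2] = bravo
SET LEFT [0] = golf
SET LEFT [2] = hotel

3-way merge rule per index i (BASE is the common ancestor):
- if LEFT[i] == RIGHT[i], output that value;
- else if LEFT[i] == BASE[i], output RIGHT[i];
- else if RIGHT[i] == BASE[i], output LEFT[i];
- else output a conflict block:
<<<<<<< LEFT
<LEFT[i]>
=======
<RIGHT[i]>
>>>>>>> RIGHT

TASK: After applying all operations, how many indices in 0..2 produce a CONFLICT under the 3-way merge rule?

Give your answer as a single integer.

Answer: 2

Derivation:
Final LEFT:  [golf, golf, hotel]
Final RIGHT: [bravo, foxtrot, bravo]
i=0: BASE=charlie L=golf R=bravo all differ -> CONFLICT
i=1: L=golf=BASE, R=foxtrot -> take RIGHT -> foxtrot
i=2: BASE=alpha L=hotel R=bravo all differ -> CONFLICT
Conflict count: 2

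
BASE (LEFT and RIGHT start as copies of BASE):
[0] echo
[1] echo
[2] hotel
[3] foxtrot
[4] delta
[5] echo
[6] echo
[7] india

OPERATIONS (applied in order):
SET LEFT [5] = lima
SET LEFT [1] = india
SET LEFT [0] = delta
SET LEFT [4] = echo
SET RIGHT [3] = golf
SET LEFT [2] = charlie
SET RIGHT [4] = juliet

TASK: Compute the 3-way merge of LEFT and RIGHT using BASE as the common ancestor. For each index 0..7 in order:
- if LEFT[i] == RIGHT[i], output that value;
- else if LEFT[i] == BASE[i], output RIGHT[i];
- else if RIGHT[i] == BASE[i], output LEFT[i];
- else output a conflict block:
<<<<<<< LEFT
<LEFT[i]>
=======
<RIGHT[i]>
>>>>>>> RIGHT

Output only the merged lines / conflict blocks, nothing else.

Final LEFT:  [delta, india, charlie, foxtrot, echo, lima, echo, india]
Final RIGHT: [echo, echo, hotel, golf, juliet, echo, echo, india]
i=0: L=delta, R=echo=BASE -> take LEFT -> delta
i=1: L=india, R=echo=BASE -> take LEFT -> india
i=2: L=charlie, R=hotel=BASE -> take LEFT -> charlie
i=3: L=foxtrot=BASE, R=golf -> take RIGHT -> golf
i=4: BASE=delta L=echo R=juliet all differ -> CONFLICT
i=5: L=lima, R=echo=BASE -> take LEFT -> lima
i=6: L=echo R=echo -> agree -> echo
i=7: L=india R=india -> agree -> india

Answer: delta
india
charlie
golf
<<<<<<< LEFT
echo
=======
juliet
>>>>>>> RIGHT
lima
echo
india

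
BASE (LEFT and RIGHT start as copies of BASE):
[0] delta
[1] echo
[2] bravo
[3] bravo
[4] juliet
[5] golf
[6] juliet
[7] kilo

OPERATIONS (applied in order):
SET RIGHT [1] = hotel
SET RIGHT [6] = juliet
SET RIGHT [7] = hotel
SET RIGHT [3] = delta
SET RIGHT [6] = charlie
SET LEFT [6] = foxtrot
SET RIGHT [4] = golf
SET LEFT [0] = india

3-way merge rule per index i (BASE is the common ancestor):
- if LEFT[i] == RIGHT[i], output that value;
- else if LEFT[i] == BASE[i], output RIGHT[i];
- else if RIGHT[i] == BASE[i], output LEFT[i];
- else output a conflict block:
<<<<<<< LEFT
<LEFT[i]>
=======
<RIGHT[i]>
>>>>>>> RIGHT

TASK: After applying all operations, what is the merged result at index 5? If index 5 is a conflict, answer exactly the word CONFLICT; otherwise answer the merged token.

Final LEFT:  [india, echo, bravo, bravo, juliet, golf, foxtrot, kilo]
Final RIGHT: [delta, hotel, bravo, delta, golf, golf, charlie, hotel]
i=0: L=india, R=delta=BASE -> take LEFT -> india
i=1: L=echo=BASE, R=hotel -> take RIGHT -> hotel
i=2: L=bravo R=bravo -> agree -> bravo
i=3: L=bravo=BASE, R=delta -> take RIGHT -> delta
i=4: L=juliet=BASE, R=golf -> take RIGHT -> golf
i=5: L=golf R=golf -> agree -> golf
i=6: BASE=juliet L=foxtrot R=charlie all differ -> CONFLICT
i=7: L=kilo=BASE, R=hotel -> take RIGHT -> hotel
Index 5 -> golf

Answer: golf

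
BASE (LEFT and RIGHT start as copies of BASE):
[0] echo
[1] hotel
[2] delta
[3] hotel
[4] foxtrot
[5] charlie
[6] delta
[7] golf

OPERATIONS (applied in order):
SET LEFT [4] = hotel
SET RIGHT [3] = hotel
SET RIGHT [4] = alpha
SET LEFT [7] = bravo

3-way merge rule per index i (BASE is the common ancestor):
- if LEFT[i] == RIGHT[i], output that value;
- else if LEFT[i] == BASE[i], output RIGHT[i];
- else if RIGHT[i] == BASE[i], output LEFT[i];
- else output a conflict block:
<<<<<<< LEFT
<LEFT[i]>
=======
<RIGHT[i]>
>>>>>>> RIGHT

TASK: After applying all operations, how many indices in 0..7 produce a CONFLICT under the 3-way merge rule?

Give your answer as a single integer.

Answer: 1

Derivation:
Final LEFT:  [echo, hotel, delta, hotel, hotel, charlie, delta, bravo]
Final RIGHT: [echo, hotel, delta, hotel, alpha, charlie, delta, golf]
i=0: L=echo R=echo -> agree -> echo
i=1: L=hotel R=hotel -> agree -> hotel
i=2: L=delta R=delta -> agree -> delta
i=3: L=hotel R=hotel -> agree -> hotel
i=4: BASE=foxtrot L=hotel R=alpha all differ -> CONFLICT
i=5: L=charlie R=charlie -> agree -> charlie
i=6: L=delta R=delta -> agree -> delta
i=7: L=bravo, R=golf=BASE -> take LEFT -> bravo
Conflict count: 1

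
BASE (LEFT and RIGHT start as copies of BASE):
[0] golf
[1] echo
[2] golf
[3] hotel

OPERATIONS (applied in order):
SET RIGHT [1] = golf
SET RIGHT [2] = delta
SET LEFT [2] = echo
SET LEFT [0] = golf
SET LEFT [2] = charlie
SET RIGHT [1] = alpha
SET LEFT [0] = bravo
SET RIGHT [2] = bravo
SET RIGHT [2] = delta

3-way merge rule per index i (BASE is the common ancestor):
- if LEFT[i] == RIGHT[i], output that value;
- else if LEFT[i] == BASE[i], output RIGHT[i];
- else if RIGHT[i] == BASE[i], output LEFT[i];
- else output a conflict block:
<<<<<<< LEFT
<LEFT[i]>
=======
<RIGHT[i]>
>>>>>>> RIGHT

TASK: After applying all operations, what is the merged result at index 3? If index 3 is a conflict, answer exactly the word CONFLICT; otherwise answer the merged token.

Final LEFT:  [bravo, echo, charlie, hotel]
Final RIGHT: [golf, alpha, delta, hotel]
i=0: L=bravo, R=golf=BASE -> take LEFT -> bravo
i=1: L=echo=BASE, R=alpha -> take RIGHT -> alpha
i=2: BASE=golf L=charlie R=delta all differ -> CONFLICT
i=3: L=hotel R=hotel -> agree -> hotel
Index 3 -> hotel

Answer: hotel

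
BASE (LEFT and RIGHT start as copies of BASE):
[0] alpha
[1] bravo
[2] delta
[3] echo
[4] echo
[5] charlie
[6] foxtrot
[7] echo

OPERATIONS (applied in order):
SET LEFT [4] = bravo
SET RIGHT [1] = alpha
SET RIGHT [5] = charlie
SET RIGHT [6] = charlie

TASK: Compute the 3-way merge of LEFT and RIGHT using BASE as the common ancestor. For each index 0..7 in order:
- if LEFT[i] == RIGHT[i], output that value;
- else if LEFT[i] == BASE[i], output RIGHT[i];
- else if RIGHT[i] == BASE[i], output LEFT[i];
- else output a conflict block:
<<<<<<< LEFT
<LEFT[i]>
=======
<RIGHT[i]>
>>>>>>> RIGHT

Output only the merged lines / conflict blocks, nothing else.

Answer: alpha
alpha
delta
echo
bravo
charlie
charlie
echo

Derivation:
Final LEFT:  [alpha, bravo, delta, echo, bravo, charlie, foxtrot, echo]
Final RIGHT: [alpha, alpha, delta, echo, echo, charlie, charlie, echo]
i=0: L=alpha R=alpha -> agree -> alpha
i=1: L=bravo=BASE, R=alpha -> take RIGHT -> alpha
i=2: L=delta R=delta -> agree -> delta
i=3: L=echo R=echo -> agree -> echo
i=4: L=bravo, R=echo=BASE -> take LEFT -> bravo
i=5: L=charlie R=charlie -> agree -> charlie
i=6: L=foxtrot=BASE, R=charlie -> take RIGHT -> charlie
i=7: L=echo R=echo -> agree -> echo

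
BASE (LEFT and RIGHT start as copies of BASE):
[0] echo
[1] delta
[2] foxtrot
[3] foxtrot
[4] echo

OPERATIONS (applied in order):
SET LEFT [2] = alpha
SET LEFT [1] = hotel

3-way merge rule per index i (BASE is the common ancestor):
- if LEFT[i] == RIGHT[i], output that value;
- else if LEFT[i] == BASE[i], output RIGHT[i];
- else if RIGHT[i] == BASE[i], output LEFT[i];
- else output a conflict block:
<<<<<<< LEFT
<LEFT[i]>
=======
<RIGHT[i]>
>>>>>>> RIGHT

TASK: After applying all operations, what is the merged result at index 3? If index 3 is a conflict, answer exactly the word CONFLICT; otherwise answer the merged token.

Answer: foxtrot

Derivation:
Final LEFT:  [echo, hotel, alpha, foxtrot, echo]
Final RIGHT: [echo, delta, foxtrot, foxtrot, echo]
i=0: L=echo R=echo -> agree -> echo
i=1: L=hotel, R=delta=BASE -> take LEFT -> hotel
i=2: L=alpha, R=foxtrot=BASE -> take LEFT -> alpha
i=3: L=foxtrot R=foxtrot -> agree -> foxtrot
i=4: L=echo R=echo -> agree -> echo
Index 3 -> foxtrot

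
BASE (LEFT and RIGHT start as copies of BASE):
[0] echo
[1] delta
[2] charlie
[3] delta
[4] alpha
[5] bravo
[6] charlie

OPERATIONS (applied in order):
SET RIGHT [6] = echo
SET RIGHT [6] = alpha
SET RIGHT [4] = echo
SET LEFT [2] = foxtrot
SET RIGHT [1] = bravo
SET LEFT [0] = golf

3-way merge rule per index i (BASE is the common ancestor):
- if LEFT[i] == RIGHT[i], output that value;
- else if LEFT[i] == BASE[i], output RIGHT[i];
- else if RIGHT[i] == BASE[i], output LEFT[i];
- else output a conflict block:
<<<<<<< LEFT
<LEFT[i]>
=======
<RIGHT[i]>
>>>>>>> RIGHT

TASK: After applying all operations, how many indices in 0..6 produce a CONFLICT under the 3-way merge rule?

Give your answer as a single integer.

Answer: 0

Derivation:
Final LEFT:  [golf, delta, foxtrot, delta, alpha, bravo, charlie]
Final RIGHT: [echo, bravo, charlie, delta, echo, bravo, alpha]
i=0: L=golf, R=echo=BASE -> take LEFT -> golf
i=1: L=delta=BASE, R=bravo -> take RIGHT -> bravo
i=2: L=foxtrot, R=charlie=BASE -> take LEFT -> foxtrot
i=3: L=delta R=delta -> agree -> delta
i=4: L=alpha=BASE, R=echo -> take RIGHT -> echo
i=5: L=bravo R=bravo -> agree -> bravo
i=6: L=charlie=BASE, R=alpha -> take RIGHT -> alpha
Conflict count: 0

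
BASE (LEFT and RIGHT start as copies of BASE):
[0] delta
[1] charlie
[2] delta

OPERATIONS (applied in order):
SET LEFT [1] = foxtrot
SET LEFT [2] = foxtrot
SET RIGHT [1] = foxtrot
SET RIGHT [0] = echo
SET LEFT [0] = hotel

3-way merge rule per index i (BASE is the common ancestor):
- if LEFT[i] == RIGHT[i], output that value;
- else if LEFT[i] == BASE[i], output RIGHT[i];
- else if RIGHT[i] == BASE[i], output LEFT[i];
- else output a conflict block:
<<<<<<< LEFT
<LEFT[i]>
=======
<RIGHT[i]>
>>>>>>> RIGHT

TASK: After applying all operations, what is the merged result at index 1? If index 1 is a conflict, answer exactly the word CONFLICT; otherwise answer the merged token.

Answer: foxtrot

Derivation:
Final LEFT:  [hotel, foxtrot, foxtrot]
Final RIGHT: [echo, foxtrot, delta]
i=0: BASE=delta L=hotel R=echo all differ -> CONFLICT
i=1: L=foxtrot R=foxtrot -> agree -> foxtrot
i=2: L=foxtrot, R=delta=BASE -> take LEFT -> foxtrot
Index 1 -> foxtrot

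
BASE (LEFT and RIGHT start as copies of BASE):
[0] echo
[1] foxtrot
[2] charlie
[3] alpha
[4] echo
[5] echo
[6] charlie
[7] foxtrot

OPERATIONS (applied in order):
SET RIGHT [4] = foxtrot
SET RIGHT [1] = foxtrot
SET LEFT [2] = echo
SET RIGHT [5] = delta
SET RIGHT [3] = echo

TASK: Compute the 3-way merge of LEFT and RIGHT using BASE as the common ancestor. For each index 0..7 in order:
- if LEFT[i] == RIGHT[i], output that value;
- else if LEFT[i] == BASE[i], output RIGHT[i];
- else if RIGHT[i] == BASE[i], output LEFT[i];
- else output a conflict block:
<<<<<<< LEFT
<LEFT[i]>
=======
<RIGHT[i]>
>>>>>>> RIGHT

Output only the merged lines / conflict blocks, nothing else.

Answer: echo
foxtrot
echo
echo
foxtrot
delta
charlie
foxtrot

Derivation:
Final LEFT:  [echo, foxtrot, echo, alpha, echo, echo, charlie, foxtrot]
Final RIGHT: [echo, foxtrot, charlie, echo, foxtrot, delta, charlie, foxtrot]
i=0: L=echo R=echo -> agree -> echo
i=1: L=foxtrot R=foxtrot -> agree -> foxtrot
i=2: L=echo, R=charlie=BASE -> take LEFT -> echo
i=3: L=alpha=BASE, R=echo -> take RIGHT -> echo
i=4: L=echo=BASE, R=foxtrot -> take RIGHT -> foxtrot
i=5: L=echo=BASE, R=delta -> take RIGHT -> delta
i=6: L=charlie R=charlie -> agree -> charlie
i=7: L=foxtrot R=foxtrot -> agree -> foxtrot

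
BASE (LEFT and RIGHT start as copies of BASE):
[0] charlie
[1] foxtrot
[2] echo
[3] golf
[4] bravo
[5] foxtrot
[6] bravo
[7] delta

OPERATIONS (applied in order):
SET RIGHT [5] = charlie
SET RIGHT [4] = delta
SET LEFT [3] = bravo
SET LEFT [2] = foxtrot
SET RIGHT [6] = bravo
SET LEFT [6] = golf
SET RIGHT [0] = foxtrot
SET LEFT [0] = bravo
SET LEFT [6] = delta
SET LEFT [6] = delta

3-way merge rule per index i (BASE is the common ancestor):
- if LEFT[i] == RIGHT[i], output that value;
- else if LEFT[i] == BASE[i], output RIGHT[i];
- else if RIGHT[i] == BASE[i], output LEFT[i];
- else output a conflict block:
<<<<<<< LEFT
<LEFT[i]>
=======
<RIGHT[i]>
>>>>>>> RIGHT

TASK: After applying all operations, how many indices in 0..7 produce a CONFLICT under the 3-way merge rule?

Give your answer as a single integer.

Answer: 1

Derivation:
Final LEFT:  [bravo, foxtrot, foxtrot, bravo, bravo, foxtrot, delta, delta]
Final RIGHT: [foxtrot, foxtrot, echo, golf, delta, charlie, bravo, delta]
i=0: BASE=charlie L=bravo R=foxtrot all differ -> CONFLICT
i=1: L=foxtrot R=foxtrot -> agree -> foxtrot
i=2: L=foxtrot, R=echo=BASE -> take LEFT -> foxtrot
i=3: L=bravo, R=golf=BASE -> take LEFT -> bravo
i=4: L=bravo=BASE, R=delta -> take RIGHT -> delta
i=5: L=foxtrot=BASE, R=charlie -> take RIGHT -> charlie
i=6: L=delta, R=bravo=BASE -> take LEFT -> delta
i=7: L=delta R=delta -> agree -> delta
Conflict count: 1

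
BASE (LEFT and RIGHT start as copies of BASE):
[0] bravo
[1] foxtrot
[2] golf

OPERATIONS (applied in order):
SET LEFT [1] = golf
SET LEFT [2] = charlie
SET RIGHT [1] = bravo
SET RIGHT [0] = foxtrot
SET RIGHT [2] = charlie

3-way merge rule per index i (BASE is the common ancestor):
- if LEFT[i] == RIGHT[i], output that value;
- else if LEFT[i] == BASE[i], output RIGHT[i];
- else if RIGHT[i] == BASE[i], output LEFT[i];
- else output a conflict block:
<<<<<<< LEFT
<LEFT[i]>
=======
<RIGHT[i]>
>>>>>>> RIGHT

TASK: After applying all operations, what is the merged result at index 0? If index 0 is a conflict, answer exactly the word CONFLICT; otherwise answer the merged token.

Answer: foxtrot

Derivation:
Final LEFT:  [bravo, golf, charlie]
Final RIGHT: [foxtrot, bravo, charlie]
i=0: L=bravo=BASE, R=foxtrot -> take RIGHT -> foxtrot
i=1: BASE=foxtrot L=golf R=bravo all differ -> CONFLICT
i=2: L=charlie R=charlie -> agree -> charlie
Index 0 -> foxtrot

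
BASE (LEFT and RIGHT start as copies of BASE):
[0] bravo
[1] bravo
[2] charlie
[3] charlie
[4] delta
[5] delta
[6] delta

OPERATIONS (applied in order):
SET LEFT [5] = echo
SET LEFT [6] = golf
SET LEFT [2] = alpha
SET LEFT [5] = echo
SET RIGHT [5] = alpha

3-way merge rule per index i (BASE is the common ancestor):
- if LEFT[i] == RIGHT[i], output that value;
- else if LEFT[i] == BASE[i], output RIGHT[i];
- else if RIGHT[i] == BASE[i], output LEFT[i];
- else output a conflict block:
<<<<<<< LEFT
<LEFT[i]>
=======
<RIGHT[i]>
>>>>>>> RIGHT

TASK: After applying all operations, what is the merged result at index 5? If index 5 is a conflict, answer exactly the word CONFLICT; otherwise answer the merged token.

Answer: CONFLICT

Derivation:
Final LEFT:  [bravo, bravo, alpha, charlie, delta, echo, golf]
Final RIGHT: [bravo, bravo, charlie, charlie, delta, alpha, delta]
i=0: L=bravo R=bravo -> agree -> bravo
i=1: L=bravo R=bravo -> agree -> bravo
i=2: L=alpha, R=charlie=BASE -> take LEFT -> alpha
i=3: L=charlie R=charlie -> agree -> charlie
i=4: L=delta R=delta -> agree -> delta
i=5: BASE=delta L=echo R=alpha all differ -> CONFLICT
i=6: L=golf, R=delta=BASE -> take LEFT -> golf
Index 5 -> CONFLICT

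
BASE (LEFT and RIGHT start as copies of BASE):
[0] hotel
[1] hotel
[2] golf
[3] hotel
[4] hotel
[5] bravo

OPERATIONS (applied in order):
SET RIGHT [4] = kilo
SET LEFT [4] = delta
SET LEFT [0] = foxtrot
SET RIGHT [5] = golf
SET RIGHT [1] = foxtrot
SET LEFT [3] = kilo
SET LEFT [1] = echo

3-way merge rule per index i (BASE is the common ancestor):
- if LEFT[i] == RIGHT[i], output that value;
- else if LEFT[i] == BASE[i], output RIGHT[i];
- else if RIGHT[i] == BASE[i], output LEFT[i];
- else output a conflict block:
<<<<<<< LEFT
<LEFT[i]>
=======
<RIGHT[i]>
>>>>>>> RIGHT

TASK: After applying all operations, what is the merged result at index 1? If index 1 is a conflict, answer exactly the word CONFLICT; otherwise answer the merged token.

Answer: CONFLICT

Derivation:
Final LEFT:  [foxtrot, echo, golf, kilo, delta, bravo]
Final RIGHT: [hotel, foxtrot, golf, hotel, kilo, golf]
i=0: L=foxtrot, R=hotel=BASE -> take LEFT -> foxtrot
i=1: BASE=hotel L=echo R=foxtrot all differ -> CONFLICT
i=2: L=golf R=golf -> agree -> golf
i=3: L=kilo, R=hotel=BASE -> take LEFT -> kilo
i=4: BASE=hotel L=delta R=kilo all differ -> CONFLICT
i=5: L=bravo=BASE, R=golf -> take RIGHT -> golf
Index 1 -> CONFLICT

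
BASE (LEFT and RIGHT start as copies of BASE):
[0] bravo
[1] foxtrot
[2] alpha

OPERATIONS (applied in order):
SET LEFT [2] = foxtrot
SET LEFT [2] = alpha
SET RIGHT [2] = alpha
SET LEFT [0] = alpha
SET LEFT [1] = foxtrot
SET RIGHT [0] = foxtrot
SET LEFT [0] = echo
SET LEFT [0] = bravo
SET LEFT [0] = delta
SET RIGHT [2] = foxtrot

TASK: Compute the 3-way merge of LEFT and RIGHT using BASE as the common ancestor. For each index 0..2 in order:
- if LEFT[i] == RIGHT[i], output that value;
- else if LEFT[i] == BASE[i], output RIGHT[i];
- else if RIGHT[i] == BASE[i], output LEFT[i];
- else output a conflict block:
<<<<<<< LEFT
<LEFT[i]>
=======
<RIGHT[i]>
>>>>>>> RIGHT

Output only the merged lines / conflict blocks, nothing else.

Final LEFT:  [delta, foxtrot, alpha]
Final RIGHT: [foxtrot, foxtrot, foxtrot]
i=0: BASE=bravo L=delta R=foxtrot all differ -> CONFLICT
i=1: L=foxtrot R=foxtrot -> agree -> foxtrot
i=2: L=alpha=BASE, R=foxtrot -> take RIGHT -> foxtrot

Answer: <<<<<<< LEFT
delta
=======
foxtrot
>>>>>>> RIGHT
foxtrot
foxtrot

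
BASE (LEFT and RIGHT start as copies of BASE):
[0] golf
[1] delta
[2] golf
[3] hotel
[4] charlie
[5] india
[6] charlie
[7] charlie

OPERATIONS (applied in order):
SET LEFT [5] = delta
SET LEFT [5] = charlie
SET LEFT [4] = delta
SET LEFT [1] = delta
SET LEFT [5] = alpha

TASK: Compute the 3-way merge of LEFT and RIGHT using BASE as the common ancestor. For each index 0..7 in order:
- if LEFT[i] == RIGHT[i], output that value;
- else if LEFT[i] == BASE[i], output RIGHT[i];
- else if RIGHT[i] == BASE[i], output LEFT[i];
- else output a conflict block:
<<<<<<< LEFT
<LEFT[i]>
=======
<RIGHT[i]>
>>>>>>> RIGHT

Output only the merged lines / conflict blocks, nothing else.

Answer: golf
delta
golf
hotel
delta
alpha
charlie
charlie

Derivation:
Final LEFT:  [golf, delta, golf, hotel, delta, alpha, charlie, charlie]
Final RIGHT: [golf, delta, golf, hotel, charlie, india, charlie, charlie]
i=0: L=golf R=golf -> agree -> golf
i=1: L=delta R=delta -> agree -> delta
i=2: L=golf R=golf -> agree -> golf
i=3: L=hotel R=hotel -> agree -> hotel
i=4: L=delta, R=charlie=BASE -> take LEFT -> delta
i=5: L=alpha, R=india=BASE -> take LEFT -> alpha
i=6: L=charlie R=charlie -> agree -> charlie
i=7: L=charlie R=charlie -> agree -> charlie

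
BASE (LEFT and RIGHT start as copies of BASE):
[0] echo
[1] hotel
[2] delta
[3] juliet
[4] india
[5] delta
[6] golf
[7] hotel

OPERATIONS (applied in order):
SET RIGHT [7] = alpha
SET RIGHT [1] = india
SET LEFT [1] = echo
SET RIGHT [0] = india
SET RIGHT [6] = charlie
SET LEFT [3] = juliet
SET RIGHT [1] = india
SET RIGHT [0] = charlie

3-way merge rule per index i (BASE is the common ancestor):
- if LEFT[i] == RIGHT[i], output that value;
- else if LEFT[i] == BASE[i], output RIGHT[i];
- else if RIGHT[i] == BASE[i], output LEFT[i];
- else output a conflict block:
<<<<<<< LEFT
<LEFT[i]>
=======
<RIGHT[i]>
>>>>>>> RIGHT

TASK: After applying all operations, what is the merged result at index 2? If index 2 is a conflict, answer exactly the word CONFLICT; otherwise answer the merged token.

Answer: delta

Derivation:
Final LEFT:  [echo, echo, delta, juliet, india, delta, golf, hotel]
Final RIGHT: [charlie, india, delta, juliet, india, delta, charlie, alpha]
i=0: L=echo=BASE, R=charlie -> take RIGHT -> charlie
i=1: BASE=hotel L=echo R=india all differ -> CONFLICT
i=2: L=delta R=delta -> agree -> delta
i=3: L=juliet R=juliet -> agree -> juliet
i=4: L=india R=india -> agree -> india
i=5: L=delta R=delta -> agree -> delta
i=6: L=golf=BASE, R=charlie -> take RIGHT -> charlie
i=7: L=hotel=BASE, R=alpha -> take RIGHT -> alpha
Index 2 -> delta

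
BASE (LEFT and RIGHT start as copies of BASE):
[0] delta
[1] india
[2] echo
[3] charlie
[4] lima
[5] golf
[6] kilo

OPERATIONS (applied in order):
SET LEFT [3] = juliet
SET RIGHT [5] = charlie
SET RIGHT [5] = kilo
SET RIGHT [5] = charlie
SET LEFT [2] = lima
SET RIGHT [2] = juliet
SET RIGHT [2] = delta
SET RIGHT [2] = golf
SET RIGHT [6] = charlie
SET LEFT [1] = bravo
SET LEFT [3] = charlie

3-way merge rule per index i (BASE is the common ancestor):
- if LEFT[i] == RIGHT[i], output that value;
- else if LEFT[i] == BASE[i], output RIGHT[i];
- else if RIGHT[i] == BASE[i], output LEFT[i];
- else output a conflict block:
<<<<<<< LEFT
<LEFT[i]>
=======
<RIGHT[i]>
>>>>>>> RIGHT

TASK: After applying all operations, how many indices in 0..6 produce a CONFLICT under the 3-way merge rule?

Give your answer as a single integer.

Answer: 1

Derivation:
Final LEFT:  [delta, bravo, lima, charlie, lima, golf, kilo]
Final RIGHT: [delta, india, golf, charlie, lima, charlie, charlie]
i=0: L=delta R=delta -> agree -> delta
i=1: L=bravo, R=india=BASE -> take LEFT -> bravo
i=2: BASE=echo L=lima R=golf all differ -> CONFLICT
i=3: L=charlie R=charlie -> agree -> charlie
i=4: L=lima R=lima -> agree -> lima
i=5: L=golf=BASE, R=charlie -> take RIGHT -> charlie
i=6: L=kilo=BASE, R=charlie -> take RIGHT -> charlie
Conflict count: 1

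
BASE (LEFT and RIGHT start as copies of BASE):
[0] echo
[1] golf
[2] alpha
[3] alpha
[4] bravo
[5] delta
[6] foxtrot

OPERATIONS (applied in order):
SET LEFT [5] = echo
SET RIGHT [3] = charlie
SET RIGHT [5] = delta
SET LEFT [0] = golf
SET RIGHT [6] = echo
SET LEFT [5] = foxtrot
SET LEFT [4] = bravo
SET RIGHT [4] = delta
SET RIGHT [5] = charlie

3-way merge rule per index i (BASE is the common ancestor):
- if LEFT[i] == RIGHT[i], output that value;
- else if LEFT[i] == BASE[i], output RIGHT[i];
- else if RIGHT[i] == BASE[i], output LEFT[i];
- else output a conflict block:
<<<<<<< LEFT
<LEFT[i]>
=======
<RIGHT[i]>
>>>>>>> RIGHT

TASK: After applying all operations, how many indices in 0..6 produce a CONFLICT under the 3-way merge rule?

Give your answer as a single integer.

Answer: 1

Derivation:
Final LEFT:  [golf, golf, alpha, alpha, bravo, foxtrot, foxtrot]
Final RIGHT: [echo, golf, alpha, charlie, delta, charlie, echo]
i=0: L=golf, R=echo=BASE -> take LEFT -> golf
i=1: L=golf R=golf -> agree -> golf
i=2: L=alpha R=alpha -> agree -> alpha
i=3: L=alpha=BASE, R=charlie -> take RIGHT -> charlie
i=4: L=bravo=BASE, R=delta -> take RIGHT -> delta
i=5: BASE=delta L=foxtrot R=charlie all differ -> CONFLICT
i=6: L=foxtrot=BASE, R=echo -> take RIGHT -> echo
Conflict count: 1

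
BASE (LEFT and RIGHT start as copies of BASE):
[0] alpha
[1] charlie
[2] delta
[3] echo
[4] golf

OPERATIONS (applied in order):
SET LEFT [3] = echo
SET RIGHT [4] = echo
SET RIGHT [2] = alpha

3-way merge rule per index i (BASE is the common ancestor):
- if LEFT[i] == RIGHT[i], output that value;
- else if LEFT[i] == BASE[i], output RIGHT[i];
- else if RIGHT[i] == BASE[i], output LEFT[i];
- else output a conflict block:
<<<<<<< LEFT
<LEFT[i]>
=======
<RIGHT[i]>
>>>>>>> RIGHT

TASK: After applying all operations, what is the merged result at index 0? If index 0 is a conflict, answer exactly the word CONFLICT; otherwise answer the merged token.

Answer: alpha

Derivation:
Final LEFT:  [alpha, charlie, delta, echo, golf]
Final RIGHT: [alpha, charlie, alpha, echo, echo]
i=0: L=alpha R=alpha -> agree -> alpha
i=1: L=charlie R=charlie -> agree -> charlie
i=2: L=delta=BASE, R=alpha -> take RIGHT -> alpha
i=3: L=echo R=echo -> agree -> echo
i=4: L=golf=BASE, R=echo -> take RIGHT -> echo
Index 0 -> alpha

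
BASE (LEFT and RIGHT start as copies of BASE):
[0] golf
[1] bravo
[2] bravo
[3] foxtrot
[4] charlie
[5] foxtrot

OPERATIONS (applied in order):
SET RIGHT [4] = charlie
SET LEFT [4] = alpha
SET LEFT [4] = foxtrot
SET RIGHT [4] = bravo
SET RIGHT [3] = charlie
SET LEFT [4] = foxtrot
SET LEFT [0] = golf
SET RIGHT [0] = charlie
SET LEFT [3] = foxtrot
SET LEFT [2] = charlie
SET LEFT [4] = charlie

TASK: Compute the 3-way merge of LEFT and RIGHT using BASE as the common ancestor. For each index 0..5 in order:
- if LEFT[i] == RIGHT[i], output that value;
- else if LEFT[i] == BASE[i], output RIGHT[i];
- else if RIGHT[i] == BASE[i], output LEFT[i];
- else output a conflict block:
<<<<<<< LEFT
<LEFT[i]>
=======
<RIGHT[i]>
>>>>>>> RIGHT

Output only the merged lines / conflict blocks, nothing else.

Answer: charlie
bravo
charlie
charlie
bravo
foxtrot

Derivation:
Final LEFT:  [golf, bravo, charlie, foxtrot, charlie, foxtrot]
Final RIGHT: [charlie, bravo, bravo, charlie, bravo, foxtrot]
i=0: L=golf=BASE, R=charlie -> take RIGHT -> charlie
i=1: L=bravo R=bravo -> agree -> bravo
i=2: L=charlie, R=bravo=BASE -> take LEFT -> charlie
i=3: L=foxtrot=BASE, R=charlie -> take RIGHT -> charlie
i=4: L=charlie=BASE, R=bravo -> take RIGHT -> bravo
i=5: L=foxtrot R=foxtrot -> agree -> foxtrot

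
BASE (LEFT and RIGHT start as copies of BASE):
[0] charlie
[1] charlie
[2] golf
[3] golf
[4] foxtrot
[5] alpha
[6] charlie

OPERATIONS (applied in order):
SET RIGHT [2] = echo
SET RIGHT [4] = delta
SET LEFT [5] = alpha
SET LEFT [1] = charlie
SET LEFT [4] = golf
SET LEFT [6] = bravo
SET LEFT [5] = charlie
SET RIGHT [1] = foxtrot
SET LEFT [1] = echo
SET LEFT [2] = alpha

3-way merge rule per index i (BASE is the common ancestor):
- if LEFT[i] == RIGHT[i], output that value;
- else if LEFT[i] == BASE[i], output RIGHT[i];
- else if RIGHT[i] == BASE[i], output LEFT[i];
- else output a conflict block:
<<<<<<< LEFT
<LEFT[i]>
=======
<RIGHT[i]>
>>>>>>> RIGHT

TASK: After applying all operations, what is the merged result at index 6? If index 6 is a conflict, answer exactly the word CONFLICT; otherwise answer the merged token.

Final LEFT:  [charlie, echo, alpha, golf, golf, charlie, bravo]
Final RIGHT: [charlie, foxtrot, echo, golf, delta, alpha, charlie]
i=0: L=charlie R=charlie -> agree -> charlie
i=1: BASE=charlie L=echo R=foxtrot all differ -> CONFLICT
i=2: BASE=golf L=alpha R=echo all differ -> CONFLICT
i=3: L=golf R=golf -> agree -> golf
i=4: BASE=foxtrot L=golf R=delta all differ -> CONFLICT
i=5: L=charlie, R=alpha=BASE -> take LEFT -> charlie
i=6: L=bravo, R=charlie=BASE -> take LEFT -> bravo
Index 6 -> bravo

Answer: bravo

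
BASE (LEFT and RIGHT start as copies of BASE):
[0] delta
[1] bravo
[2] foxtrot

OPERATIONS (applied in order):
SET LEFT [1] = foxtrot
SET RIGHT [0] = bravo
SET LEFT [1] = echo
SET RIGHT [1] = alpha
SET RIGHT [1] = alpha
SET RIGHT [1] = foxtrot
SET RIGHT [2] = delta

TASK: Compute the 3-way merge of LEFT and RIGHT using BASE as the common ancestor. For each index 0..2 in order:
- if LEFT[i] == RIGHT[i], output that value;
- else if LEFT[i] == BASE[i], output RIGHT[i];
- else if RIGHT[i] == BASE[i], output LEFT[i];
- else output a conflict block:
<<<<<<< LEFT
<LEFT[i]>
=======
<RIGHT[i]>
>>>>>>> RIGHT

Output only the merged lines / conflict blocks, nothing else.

Answer: bravo
<<<<<<< LEFT
echo
=======
foxtrot
>>>>>>> RIGHT
delta

Derivation:
Final LEFT:  [delta, echo, foxtrot]
Final RIGHT: [bravo, foxtrot, delta]
i=0: L=delta=BASE, R=bravo -> take RIGHT -> bravo
i=1: BASE=bravo L=echo R=foxtrot all differ -> CONFLICT
i=2: L=foxtrot=BASE, R=delta -> take RIGHT -> delta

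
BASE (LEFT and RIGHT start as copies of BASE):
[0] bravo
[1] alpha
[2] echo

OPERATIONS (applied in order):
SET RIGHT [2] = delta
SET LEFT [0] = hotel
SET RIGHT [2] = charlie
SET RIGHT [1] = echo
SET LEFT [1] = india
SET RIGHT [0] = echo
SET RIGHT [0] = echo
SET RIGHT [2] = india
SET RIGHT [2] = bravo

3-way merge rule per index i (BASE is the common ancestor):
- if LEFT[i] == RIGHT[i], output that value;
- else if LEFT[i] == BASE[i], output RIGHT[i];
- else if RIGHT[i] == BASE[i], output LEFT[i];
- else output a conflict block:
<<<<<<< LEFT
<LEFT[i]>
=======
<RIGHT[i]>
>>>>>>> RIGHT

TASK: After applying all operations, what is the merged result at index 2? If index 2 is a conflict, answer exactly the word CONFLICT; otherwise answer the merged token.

Final LEFT:  [hotel, india, echo]
Final RIGHT: [echo, echo, bravo]
i=0: BASE=bravo L=hotel R=echo all differ -> CONFLICT
i=1: BASE=alpha L=india R=echo all differ -> CONFLICT
i=2: L=echo=BASE, R=bravo -> take RIGHT -> bravo
Index 2 -> bravo

Answer: bravo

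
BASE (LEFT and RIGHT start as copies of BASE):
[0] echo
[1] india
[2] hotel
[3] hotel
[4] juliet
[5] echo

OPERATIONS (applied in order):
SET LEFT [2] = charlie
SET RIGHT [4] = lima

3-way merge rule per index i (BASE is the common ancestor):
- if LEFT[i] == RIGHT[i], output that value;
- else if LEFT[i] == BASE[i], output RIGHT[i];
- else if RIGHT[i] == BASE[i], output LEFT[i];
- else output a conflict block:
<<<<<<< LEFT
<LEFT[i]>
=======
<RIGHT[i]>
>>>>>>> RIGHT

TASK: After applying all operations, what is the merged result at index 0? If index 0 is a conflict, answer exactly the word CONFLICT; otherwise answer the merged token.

Final LEFT:  [echo, india, charlie, hotel, juliet, echo]
Final RIGHT: [echo, india, hotel, hotel, lima, echo]
i=0: L=echo R=echo -> agree -> echo
i=1: L=india R=india -> agree -> india
i=2: L=charlie, R=hotel=BASE -> take LEFT -> charlie
i=3: L=hotel R=hotel -> agree -> hotel
i=4: L=juliet=BASE, R=lima -> take RIGHT -> lima
i=5: L=echo R=echo -> agree -> echo
Index 0 -> echo

Answer: echo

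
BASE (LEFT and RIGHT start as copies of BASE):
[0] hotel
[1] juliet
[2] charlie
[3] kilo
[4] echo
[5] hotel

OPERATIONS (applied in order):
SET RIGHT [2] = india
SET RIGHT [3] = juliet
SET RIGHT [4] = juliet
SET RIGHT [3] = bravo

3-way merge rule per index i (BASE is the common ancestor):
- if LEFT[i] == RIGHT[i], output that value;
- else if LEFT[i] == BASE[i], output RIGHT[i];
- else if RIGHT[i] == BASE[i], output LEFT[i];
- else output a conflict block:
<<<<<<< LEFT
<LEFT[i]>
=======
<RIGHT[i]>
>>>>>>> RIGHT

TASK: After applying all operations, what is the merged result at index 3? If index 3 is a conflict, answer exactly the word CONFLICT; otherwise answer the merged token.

Answer: bravo

Derivation:
Final LEFT:  [hotel, juliet, charlie, kilo, echo, hotel]
Final RIGHT: [hotel, juliet, india, bravo, juliet, hotel]
i=0: L=hotel R=hotel -> agree -> hotel
i=1: L=juliet R=juliet -> agree -> juliet
i=2: L=charlie=BASE, R=india -> take RIGHT -> india
i=3: L=kilo=BASE, R=bravo -> take RIGHT -> bravo
i=4: L=echo=BASE, R=juliet -> take RIGHT -> juliet
i=5: L=hotel R=hotel -> agree -> hotel
Index 3 -> bravo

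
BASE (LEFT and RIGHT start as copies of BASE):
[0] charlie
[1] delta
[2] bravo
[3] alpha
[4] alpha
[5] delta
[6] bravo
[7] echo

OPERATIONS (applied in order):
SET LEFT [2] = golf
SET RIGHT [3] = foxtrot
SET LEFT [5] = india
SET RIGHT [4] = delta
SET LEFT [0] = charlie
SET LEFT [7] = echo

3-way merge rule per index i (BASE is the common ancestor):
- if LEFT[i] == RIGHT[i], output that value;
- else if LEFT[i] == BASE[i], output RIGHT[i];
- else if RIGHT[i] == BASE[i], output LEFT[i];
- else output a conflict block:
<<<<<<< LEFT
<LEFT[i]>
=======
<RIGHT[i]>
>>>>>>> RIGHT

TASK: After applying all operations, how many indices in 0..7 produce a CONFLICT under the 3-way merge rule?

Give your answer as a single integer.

Answer: 0

Derivation:
Final LEFT:  [charlie, delta, golf, alpha, alpha, india, bravo, echo]
Final RIGHT: [charlie, delta, bravo, foxtrot, delta, delta, bravo, echo]
i=0: L=charlie R=charlie -> agree -> charlie
i=1: L=delta R=delta -> agree -> delta
i=2: L=golf, R=bravo=BASE -> take LEFT -> golf
i=3: L=alpha=BASE, R=foxtrot -> take RIGHT -> foxtrot
i=4: L=alpha=BASE, R=delta -> take RIGHT -> delta
i=5: L=india, R=delta=BASE -> take LEFT -> india
i=6: L=bravo R=bravo -> agree -> bravo
i=7: L=echo R=echo -> agree -> echo
Conflict count: 0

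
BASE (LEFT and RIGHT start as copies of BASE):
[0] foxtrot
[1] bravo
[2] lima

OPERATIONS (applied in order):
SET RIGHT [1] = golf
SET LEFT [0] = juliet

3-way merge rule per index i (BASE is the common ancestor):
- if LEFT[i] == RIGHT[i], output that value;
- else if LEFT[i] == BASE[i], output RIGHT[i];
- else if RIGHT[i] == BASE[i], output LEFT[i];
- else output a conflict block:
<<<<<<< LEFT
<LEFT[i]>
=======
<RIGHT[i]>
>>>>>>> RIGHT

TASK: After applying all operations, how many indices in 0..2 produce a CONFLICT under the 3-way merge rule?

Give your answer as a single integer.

Answer: 0

Derivation:
Final LEFT:  [juliet, bravo, lima]
Final RIGHT: [foxtrot, golf, lima]
i=0: L=juliet, R=foxtrot=BASE -> take LEFT -> juliet
i=1: L=bravo=BASE, R=golf -> take RIGHT -> golf
i=2: L=lima R=lima -> agree -> lima
Conflict count: 0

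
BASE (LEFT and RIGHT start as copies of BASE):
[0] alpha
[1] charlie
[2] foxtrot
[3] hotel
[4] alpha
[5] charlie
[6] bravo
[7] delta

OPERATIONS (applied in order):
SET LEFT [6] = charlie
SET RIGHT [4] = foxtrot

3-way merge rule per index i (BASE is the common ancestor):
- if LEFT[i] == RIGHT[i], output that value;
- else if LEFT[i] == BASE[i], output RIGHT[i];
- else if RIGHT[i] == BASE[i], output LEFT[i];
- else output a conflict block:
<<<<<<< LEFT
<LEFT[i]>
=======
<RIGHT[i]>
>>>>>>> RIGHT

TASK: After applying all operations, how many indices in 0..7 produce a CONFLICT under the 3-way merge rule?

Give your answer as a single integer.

Answer: 0

Derivation:
Final LEFT:  [alpha, charlie, foxtrot, hotel, alpha, charlie, charlie, delta]
Final RIGHT: [alpha, charlie, foxtrot, hotel, foxtrot, charlie, bravo, delta]
i=0: L=alpha R=alpha -> agree -> alpha
i=1: L=charlie R=charlie -> agree -> charlie
i=2: L=foxtrot R=foxtrot -> agree -> foxtrot
i=3: L=hotel R=hotel -> agree -> hotel
i=4: L=alpha=BASE, R=foxtrot -> take RIGHT -> foxtrot
i=5: L=charlie R=charlie -> agree -> charlie
i=6: L=charlie, R=bravo=BASE -> take LEFT -> charlie
i=7: L=delta R=delta -> agree -> delta
Conflict count: 0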